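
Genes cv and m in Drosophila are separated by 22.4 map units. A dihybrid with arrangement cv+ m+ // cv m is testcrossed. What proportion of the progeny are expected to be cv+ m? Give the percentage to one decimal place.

11.2%

A map distance of 22.4 map units corresponds to a recombination frequency of 0.224.
The F1 is cv+ m+ / cv m, so cv+ m is a recombinant gamete class with expected frequency r/2 = 0.224/2 = 0.1120.
That is 0.1120 = 11.2% of the progeny.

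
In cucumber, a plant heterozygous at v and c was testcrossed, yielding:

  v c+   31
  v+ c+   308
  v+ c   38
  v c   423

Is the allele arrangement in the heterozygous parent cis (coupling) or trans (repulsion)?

The two most frequent classes are v+ c+ (308) and v c (423); these are the parental (non-recombinant) types.
So the F1 carried v+ c+ on one chromosome and v c on the other — the recessive alleles are on the same chromosome (cis / coupling).

cis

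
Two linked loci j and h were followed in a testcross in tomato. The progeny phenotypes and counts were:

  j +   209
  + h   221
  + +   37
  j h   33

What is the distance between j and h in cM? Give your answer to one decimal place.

14.0 cM

The two most frequent classes, + h (221) and j + (209), are the parental types, so the F1 was + h / j +.
The recombinant classes are + + and j h: 37 + 33 = 70.
Recombination frequency = 70/500 = 0.1400 ≈ 14.0%, i.e. 14.0 cM.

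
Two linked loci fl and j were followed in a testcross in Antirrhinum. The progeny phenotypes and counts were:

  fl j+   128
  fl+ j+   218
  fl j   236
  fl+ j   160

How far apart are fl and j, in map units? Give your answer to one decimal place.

The two most frequent classes, fl+ j+ (218) and fl j (236), are the parental types, so the F1 was fl+ j+ / fl j.
The recombinant classes are fl+ j and fl j+: 160 + 128 = 288.
Recombination frequency = 288/742 = 0.3881 ≈ 38.8%, i.e. 38.8 map units.

38.8 map units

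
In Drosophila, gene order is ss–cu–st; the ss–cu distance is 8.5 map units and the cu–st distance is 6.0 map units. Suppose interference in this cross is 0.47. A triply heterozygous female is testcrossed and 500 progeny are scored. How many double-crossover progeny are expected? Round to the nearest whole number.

1

Map distances give recombination frequencies of 0.085 and 0.060 for the two intervals.
With interference 0.47 (so coincidence = 0.53), expected double-crossover frequency = 0.085 × 0.060 × 0.53 = 0.00270.
Expected number = 0.00270 × 500 = 1.35 ≈ 1.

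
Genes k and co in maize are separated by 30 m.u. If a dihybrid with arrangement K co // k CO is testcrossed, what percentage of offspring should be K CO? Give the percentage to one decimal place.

A map distance of 30 m.u. corresponds to a recombination frequency of 0.300.
The F1 is K co / k CO, so K CO is a recombinant gamete class with expected frequency r/2 = 0.300/2 = 0.1500.
That is 0.1500 = 15.0% of the progeny.

15.0%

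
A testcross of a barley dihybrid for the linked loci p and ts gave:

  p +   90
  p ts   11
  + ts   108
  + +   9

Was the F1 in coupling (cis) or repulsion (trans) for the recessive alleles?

The two most frequent classes are + ts (108) and p + (90); these are the parental (non-recombinant) types.
So the F1 carried + ts on one chromosome and p + on the other — the recessive alleles are on opposite chromosomes (trans / repulsion).

trans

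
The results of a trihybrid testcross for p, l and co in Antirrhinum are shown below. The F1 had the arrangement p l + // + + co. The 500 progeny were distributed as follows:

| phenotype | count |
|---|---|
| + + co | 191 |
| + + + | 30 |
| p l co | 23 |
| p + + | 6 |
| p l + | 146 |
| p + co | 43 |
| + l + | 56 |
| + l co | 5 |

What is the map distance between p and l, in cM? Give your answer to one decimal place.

The two rarest classes, p + + and + l co, are the double crossovers. Comparing them with the parentals, only the l allele has switched, so l is the middle locus and the order is p – l – co.
Crossovers in the p–l interval produce the single-crossover classes + l + and p + co (56 + 43 = 99) plus the double crossovers (11).
RF(p–l) = (99 + 11) / 500 = 110/500 = 0.2200 → 22.0 cM.

22.0 cM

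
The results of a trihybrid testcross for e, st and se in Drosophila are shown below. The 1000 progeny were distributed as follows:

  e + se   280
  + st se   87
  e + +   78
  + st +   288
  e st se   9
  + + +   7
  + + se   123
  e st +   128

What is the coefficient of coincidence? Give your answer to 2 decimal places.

0.33

The two most frequent reciprocal classes, + st + and e + se, are the parental types, so the F1 was + st + / e + se.
The two rarest classes, + + + and e st se, are the double crossovers. Comparing them with the parentals, only the st allele has switched, so st is the middle locus and the order is e – st – se.
e–st: (251 + 16)/1000 = 0.2670; st–se: (165 + 16)/1000 = 0.1810.
Expected DCO frequency = 0.2670 × 0.1810 ≈ 0.04833; observed = 16/1000 ≈ 0.01600.
Coefficient of coincidence = 0.01600/0.04833 ≈ 0.33.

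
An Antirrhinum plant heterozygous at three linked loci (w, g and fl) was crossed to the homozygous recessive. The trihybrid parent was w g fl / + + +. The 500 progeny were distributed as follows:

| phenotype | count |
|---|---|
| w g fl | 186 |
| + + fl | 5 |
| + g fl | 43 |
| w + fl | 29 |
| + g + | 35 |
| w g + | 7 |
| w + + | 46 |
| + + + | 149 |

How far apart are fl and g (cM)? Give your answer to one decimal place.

The two rarest classes, w g + and + + fl, are the double crossovers. Comparing them with the parentals, only the fl allele has switched, so fl is the middle locus and the order is w – fl – g.
Crossovers in the fl–g interval produce the single-crossover classes w + fl and + g + (29 + 35 = 64) plus the double crossovers (12).
RF(fl–g) = (64 + 12) / 500 = 76/500 = 0.1520 → 15.2 cM.

15.2 cM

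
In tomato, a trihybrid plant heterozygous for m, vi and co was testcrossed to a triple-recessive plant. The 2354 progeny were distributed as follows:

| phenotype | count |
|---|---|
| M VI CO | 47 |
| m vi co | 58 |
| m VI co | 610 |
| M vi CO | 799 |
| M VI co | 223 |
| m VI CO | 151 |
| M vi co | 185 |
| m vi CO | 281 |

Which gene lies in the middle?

vi

The two most frequent reciprocal classes, m VI co and M vi CO, are the parental types, so the F1 was m VI co / M vi CO.
The two rarest classes, m vi co and M VI CO, are the double crossovers. Comparing them with the parentals, only the vi allele has switched, so vi is the middle locus and the order is m – vi – co.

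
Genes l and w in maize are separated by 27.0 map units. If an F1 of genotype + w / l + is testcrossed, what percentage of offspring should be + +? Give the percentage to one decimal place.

A map distance of 27.0 map units corresponds to a recombination frequency of 0.270.
The F1 is + w / l +, so + + is a recombinant gamete class with expected frequency r/2 = 0.270/2 = 0.1350.
That is 0.1350 = 13.5% of the progeny.

13.5%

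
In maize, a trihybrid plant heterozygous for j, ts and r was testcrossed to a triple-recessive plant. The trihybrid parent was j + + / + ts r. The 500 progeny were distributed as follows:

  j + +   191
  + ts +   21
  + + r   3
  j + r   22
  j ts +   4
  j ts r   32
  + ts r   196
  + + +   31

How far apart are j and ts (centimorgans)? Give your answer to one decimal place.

14.0 centimorgans

The two rarest classes, j ts + and + + r, are the double crossovers. Comparing them with the parentals, only the ts allele has switched, so ts is the middle locus and the order is r – ts – j.
Crossovers in the ts–j interval produce the single-crossover classes + + + and j ts r (31 + 32 = 63) plus the double crossovers (7).
RF(ts–j) = (63 + 7) / 500 = 70/500 = 0.1400 → 14.0 centimorgans.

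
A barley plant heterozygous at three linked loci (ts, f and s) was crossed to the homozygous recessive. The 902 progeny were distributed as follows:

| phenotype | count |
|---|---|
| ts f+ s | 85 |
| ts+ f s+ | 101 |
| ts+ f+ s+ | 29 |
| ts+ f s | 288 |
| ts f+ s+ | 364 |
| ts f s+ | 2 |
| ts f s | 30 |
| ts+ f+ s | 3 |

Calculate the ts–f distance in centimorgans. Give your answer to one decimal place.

The two most frequent reciprocal classes, ts f+ s+ and ts+ f s, are the parental types, so the F1 was ts f+ s+ / ts+ f s.
The two rarest classes, ts f s+ and ts+ f+ s, are the double crossovers. Comparing them with the parentals, only the f allele has switched, so f is the middle locus and the order is ts – f – s.
Crossovers in the ts–f interval produce the single-crossover classes ts+ f+ s+ and ts f s (29 + 30 = 59) plus the double crossovers (5).
RF(ts–f) = (59 + 5) / 902 = 64/902 = 0.0710 → 7.1 centimorgans.

7.1 centimorgans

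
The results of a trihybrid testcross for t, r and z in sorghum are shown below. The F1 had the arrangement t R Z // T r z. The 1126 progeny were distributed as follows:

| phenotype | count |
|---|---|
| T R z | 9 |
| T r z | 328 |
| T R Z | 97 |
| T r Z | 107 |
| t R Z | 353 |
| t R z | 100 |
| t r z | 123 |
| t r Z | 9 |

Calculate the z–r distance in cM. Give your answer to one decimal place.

The two rarest classes, t r Z and T R z, are the double crossovers. Comparing them with the parentals, only the r allele has switched, so r is the middle locus and the order is t – r – z.
Crossovers in the r–z interval produce the single-crossover classes t R z and T r Z (100 + 107 = 207) plus the double crossovers (18).
RF(r–z) = (207 + 18) / 1126 = 225/1126 = 0.1998 → 20.0 cM.

20.0 cM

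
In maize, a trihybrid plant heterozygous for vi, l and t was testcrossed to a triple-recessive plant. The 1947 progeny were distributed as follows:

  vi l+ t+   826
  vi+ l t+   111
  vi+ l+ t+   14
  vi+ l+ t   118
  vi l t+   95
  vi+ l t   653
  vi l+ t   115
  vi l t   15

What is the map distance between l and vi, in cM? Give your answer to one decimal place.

12.4 cM

The two most frequent reciprocal classes, vi+ l t and vi l+ t+, are the parental types, so the F1 was vi+ l t / vi l+ t+.
The two rarest classes, vi l t and vi+ l+ t+, are the double crossovers. Comparing them with the parentals, only the vi allele has switched, so vi is the middle locus and the order is l – vi – t.
Crossovers in the l–vi interval produce the single-crossover classes vi+ l+ t and vi l t+ (118 + 95 = 213) plus the double crossovers (29).
RF(l–vi) = (213 + 29) / 1947 = 242/1947 = 0.1243 → 12.4 cM.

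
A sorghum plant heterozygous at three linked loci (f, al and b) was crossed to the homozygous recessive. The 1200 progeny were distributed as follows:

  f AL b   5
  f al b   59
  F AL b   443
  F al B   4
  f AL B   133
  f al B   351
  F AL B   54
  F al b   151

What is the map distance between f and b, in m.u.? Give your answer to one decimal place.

The two most frequent reciprocal classes, F AL b and f al B, are the parental types, so the F1 was F AL b / f al B.
The two rarest classes, f AL b and F al B, are the double crossovers. Comparing them with the parentals, only the f allele has switched, so f is the middle locus and the order is b – f – al.
Crossovers in the b–f interval produce the single-crossover classes F AL B and f al b (54 + 59 = 113) plus the double crossovers (9).
RF(b–f) = (113 + 9) / 1200 = 122/1200 = 0.1017 → 10.2 m.u.

10.2 m.u.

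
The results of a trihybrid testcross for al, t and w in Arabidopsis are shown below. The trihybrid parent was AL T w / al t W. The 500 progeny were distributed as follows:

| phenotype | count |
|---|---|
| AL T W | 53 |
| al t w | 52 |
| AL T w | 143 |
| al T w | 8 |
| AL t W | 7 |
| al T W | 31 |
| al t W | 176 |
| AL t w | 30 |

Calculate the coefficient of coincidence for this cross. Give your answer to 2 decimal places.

0.82

The two rarest classes, al T w and AL t W, are the double crossovers. Comparing them with the parentals, only the al allele has switched, so al is the middle locus and the order is t – al – w.
t–al: (61 + 15)/500 = 0.1520; al–w: (105 + 15)/500 = 0.2400.
Expected DCO frequency = 0.1520 × 0.2400 ≈ 0.03648; observed = 15/500 ≈ 0.03000.
Coefficient of coincidence = 0.03000/0.03648 ≈ 0.82.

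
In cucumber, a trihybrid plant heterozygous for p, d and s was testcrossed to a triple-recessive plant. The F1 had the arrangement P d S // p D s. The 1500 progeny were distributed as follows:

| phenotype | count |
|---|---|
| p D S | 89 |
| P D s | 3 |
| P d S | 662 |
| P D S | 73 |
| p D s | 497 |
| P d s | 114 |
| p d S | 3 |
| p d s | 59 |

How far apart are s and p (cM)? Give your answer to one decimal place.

13.9 cM

The two rarest classes, p d S and P D s, are the double crossovers. Comparing them with the parentals, only the p allele has switched, so p is the middle locus and the order is s – p – d.
Crossovers in the s–p interval produce the single-crossover classes P d s and p D S (114 + 89 = 203) plus the double crossovers (6).
RF(s–p) = (203 + 6) / 1500 = 209/1500 = 0.1393 → 13.9 cM.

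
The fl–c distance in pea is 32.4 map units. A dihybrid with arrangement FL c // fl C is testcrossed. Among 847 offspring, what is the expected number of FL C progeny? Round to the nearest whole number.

A map distance of 32.4 map units corresponds to a recombination frequency of 0.324.
The F1 is FL c / fl C, so FL C is a recombinant gamete class with expected frequency r/2 = 0.324/2 = 0.1620.
Expected number = 0.1620 × 847 = 137.21 ≈ 137.

137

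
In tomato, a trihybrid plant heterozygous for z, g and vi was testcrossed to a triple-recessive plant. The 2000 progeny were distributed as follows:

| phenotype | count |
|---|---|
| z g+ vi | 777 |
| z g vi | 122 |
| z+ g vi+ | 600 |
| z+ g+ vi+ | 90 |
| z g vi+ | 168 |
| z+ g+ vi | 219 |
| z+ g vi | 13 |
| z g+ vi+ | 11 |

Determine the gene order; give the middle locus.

The two most frequent reciprocal classes, z+ g vi+ and z g+ vi, are the parental types, so the F1 was z+ g vi+ / z g+ vi.
The two rarest classes, z+ g vi and z g+ vi+, are the double crossovers. Comparing them with the parentals, only the vi allele has switched, so vi is the middle locus and the order is z – vi – g.

vi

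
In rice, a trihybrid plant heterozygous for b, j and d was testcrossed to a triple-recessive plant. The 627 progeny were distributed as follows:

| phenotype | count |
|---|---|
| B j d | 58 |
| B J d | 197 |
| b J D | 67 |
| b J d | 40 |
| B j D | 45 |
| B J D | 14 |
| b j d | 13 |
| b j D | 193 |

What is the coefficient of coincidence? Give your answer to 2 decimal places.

0.99

The two most frequent reciprocal classes, b j D and B J d, are the parental types, so the F1 was b j D / B J d.
The two rarest classes, b j d and B J D, are the double crossovers. Comparing them with the parentals, only the d allele has switched, so d is the middle locus and the order is j – d – b.
j–d: (125 + 27)/627 = 0.2424; d–b: (85 + 27)/627 = 0.1786.
Expected DCO frequency = 0.2424 × 0.1786 ≈ 0.04329; observed = 27/627 ≈ 0.04306.
Coefficient of coincidence = 0.04306/0.04329 ≈ 0.99.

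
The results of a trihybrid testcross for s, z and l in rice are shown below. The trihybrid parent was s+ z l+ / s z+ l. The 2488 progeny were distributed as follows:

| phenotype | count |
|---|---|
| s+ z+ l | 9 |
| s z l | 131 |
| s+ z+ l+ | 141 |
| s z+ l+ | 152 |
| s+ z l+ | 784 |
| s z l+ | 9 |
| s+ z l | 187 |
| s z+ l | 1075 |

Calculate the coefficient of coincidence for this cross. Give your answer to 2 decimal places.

The two rarest classes, s z l+ and s+ z+ l, are the double crossovers. Comparing them with the parentals, only the s allele has switched, so s is the middle locus and the order is z – s – l.
z–s: (272 + 18)/2488 = 0.1166; s–l: (339 + 18)/2488 = 0.1435.
Expected DCO frequency = 0.1166 × 0.1435 ≈ 0.01673; observed = 18/2488 ≈ 0.00723.
Coefficient of coincidence = 0.00723/0.01673 ≈ 0.43.

0.43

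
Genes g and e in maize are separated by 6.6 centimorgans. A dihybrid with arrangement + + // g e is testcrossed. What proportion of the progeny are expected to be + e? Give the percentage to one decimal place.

3.3%

A map distance of 6.6 centimorgans corresponds to a recombination frequency of 0.066.
The F1 is + + / g e, so + e is a recombinant gamete class with expected frequency r/2 = 0.066/2 = 0.0330.
That is 0.0330 = 3.3% of the progeny.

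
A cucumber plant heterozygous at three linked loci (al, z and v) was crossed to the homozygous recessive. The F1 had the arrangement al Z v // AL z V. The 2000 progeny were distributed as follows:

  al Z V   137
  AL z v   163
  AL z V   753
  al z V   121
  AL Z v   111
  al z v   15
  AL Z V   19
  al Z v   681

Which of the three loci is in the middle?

The two rarest classes, al z v and AL Z V, are the double crossovers. Comparing them with the parentals, only the z allele has switched, so z is the middle locus and the order is al – z – v.

z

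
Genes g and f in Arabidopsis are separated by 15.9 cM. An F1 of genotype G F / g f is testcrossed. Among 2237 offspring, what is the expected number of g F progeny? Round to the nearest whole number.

A map distance of 15.9 cM corresponds to a recombination frequency of 0.159.
The F1 is G F / g f, so g F is a recombinant gamete class with expected frequency r/2 = 0.159/2 = 0.0795.
Expected number = 0.0795 × 2237 = 177.84 ≈ 178.

178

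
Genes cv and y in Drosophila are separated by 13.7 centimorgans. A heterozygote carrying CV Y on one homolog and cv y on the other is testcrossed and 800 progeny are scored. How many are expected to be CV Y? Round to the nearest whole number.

345

A map distance of 13.7 centimorgans corresponds to a recombination frequency of 0.137.
The F1 is CV Y / cv y, so CV Y is a parental gamete class with expected frequency (1 − r)/2 = 0.863/2 = 0.4315.
Expected number = 0.4315 × 800 = 345.20 ≈ 345.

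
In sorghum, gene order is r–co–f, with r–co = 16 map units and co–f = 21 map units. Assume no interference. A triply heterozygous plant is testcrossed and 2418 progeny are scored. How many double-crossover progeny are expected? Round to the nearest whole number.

Map distances give recombination frequencies of 0.160 and 0.210 for the two intervals.
With no interference, expected double-crossover frequency = 0.160 × 0.210 = 0.03360.
Expected number = 0.03360 × 2418 = 81.24 ≈ 81.

81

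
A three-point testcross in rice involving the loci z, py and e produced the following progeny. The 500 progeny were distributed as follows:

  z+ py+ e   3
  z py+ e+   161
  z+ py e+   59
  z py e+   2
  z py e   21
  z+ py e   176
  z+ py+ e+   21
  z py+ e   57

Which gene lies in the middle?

The two most frequent reciprocal classes, z+ py e and z py+ e+, are the parental types, so the F1 was z+ py e / z py+ e+.
The two rarest classes, z+ py+ e and z py e+, are the double crossovers. Comparing them with the parentals, only the py allele has switched, so py is the middle locus and the order is e – py – z.

py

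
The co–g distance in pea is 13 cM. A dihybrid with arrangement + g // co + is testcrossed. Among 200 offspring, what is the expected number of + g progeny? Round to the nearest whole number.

A map distance of 13 cM corresponds to a recombination frequency of 0.130.
The F1 is + g / co +, so + g is a parental gamete class with expected frequency (1 − r)/2 = 0.870/2 = 0.4350.
Expected number = 0.4350 × 200 = 87.00 ≈ 87.

87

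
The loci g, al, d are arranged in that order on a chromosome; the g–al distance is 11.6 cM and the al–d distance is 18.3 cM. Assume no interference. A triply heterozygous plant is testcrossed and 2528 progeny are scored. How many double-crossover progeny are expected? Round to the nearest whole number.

54

Map distances give recombination frequencies of 0.116 and 0.183 for the two intervals.
With no interference, expected double-crossover frequency = 0.116 × 0.183 = 0.02123.
Expected number = 0.02123 × 2528 = 53.66 ≈ 54.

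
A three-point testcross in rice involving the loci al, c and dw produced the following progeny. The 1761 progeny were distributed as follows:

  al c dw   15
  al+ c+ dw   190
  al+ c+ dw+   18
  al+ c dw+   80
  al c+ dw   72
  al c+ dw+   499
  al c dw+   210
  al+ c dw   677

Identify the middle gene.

The two most frequent reciprocal classes, al c+ dw+ and al+ c dw, are the parental types, so the F1 was al c+ dw+ / al+ c dw.
The two rarest classes, al+ c+ dw+ and al c dw, are the double crossovers. Comparing them with the parentals, only the al allele has switched, so al is the middle locus and the order is dw – al – c.

al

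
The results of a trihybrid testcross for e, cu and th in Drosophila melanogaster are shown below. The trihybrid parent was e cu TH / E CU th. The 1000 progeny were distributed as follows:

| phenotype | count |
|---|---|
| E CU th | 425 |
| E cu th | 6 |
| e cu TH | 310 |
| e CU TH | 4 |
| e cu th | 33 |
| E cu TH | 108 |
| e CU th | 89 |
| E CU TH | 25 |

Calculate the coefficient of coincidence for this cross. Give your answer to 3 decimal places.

0.710

The two rarest classes, e CU TH and E cu th, are the double crossovers. Comparing them with the parentals, only the cu allele has switched, so cu is the middle locus and the order is th – cu – e.
th–cu: (58 + 10)/1000 = 0.0680; cu–e: (197 + 10)/1000 = 0.2070.
Expected DCO frequency = 0.0680 × 0.2070 ≈ 0.01408; observed = 10/1000 ≈ 0.01000.
Coefficient of coincidence = 0.01000/0.01408 ≈ 0.710.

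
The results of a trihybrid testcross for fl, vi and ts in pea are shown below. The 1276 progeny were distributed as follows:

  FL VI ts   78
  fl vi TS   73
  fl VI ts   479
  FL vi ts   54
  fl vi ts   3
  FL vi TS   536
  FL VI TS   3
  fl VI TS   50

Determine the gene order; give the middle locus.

The two most frequent reciprocal classes, FL vi TS and fl VI ts, are the parental types, so the F1 was FL vi TS / fl VI ts.
The two rarest classes, FL VI TS and fl vi ts, are the double crossovers. Comparing them with the parentals, only the vi allele has switched, so vi is the middle locus and the order is ts – vi – fl.

vi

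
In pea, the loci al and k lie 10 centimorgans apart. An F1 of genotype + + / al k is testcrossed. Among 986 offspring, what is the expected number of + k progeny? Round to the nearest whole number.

49

A map distance of 10 centimorgans corresponds to a recombination frequency of 0.100.
The F1 is + + / al k, so + k is a recombinant gamete class with expected frequency r/2 = 0.100/2 = 0.0500.
Expected number = 0.0500 × 986 = 49.30 ≈ 49.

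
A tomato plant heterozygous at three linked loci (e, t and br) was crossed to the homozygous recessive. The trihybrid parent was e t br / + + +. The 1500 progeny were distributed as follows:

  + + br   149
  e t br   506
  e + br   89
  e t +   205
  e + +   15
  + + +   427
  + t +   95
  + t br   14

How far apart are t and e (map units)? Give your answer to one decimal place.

The two rarest classes, + t br and e + +, are the double crossovers. Comparing them with the parentals, only the e allele has switched, so e is the middle locus and the order is t – e – br.
Crossovers in the t–e interval produce the single-crossover classes e + br and + t + (89 + 95 = 184) plus the double crossovers (29).
RF(t–e) = (184 + 29) / 1500 = 213/1500 = 0.1420 → 14.2 map units.

14.2 map units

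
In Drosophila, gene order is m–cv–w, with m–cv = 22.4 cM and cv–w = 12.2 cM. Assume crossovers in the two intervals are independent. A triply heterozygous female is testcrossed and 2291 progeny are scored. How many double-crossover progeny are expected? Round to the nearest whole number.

Map distances give recombination frequencies of 0.224 and 0.122 for the two intervals.
With no interference, expected double-crossover frequency = 0.224 × 0.122 = 0.02733.
Expected number = 0.02733 × 2291 = 62.61 ≈ 63.

63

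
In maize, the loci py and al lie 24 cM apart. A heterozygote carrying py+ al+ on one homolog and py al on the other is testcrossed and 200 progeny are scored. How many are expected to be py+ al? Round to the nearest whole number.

24

A map distance of 24 cM corresponds to a recombination frequency of 0.240.
The F1 is py+ al+ / py al, so py+ al is a recombinant gamete class with expected frequency r/2 = 0.240/2 = 0.1200.
Expected number = 0.1200 × 200 = 24.00 ≈ 24.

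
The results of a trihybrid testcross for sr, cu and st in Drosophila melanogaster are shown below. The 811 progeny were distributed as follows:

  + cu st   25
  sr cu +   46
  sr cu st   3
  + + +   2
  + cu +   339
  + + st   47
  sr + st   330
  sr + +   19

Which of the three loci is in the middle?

The two most frequent reciprocal classes, + cu + and sr + st, are the parental types, so the F1 was + cu + / sr + st.
The two rarest classes, + + + and sr cu st, are the double crossovers. Comparing them with the parentals, only the cu allele has switched, so cu is the middle locus and the order is st – cu – sr.

cu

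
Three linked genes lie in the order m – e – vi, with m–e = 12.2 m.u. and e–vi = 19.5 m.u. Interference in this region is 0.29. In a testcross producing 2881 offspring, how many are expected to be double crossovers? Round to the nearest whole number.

49

Map distances give recombination frequencies of 0.122 and 0.195 for the two intervals.
With interference 0.29 (so coincidence = 0.71), expected double-crossover frequency = 0.122 × 0.195 × 0.71 = 0.01689.
Expected number = 0.01689 × 2881 = 48.66 ≈ 49.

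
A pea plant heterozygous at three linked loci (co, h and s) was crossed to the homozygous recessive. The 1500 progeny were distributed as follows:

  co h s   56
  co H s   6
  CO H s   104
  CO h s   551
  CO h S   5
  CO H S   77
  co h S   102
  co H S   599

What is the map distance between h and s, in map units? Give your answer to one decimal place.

The two most frequent reciprocal classes, CO h s and co H S, are the parental types, so the F1 was CO h s / co H S.
The two rarest classes, CO h S and co H s, are the double crossovers. Comparing them with the parentals, only the s allele has switched, so s is the middle locus and the order is h – s – co.
Crossovers in the h–s interval produce the single-crossover classes CO H s and co h S (104 + 102 = 206) plus the double crossovers (11).
RF(h–s) = (206 + 11) / 1500 = 217/1500 = 0.1447 → 14.5 map units.

14.5 map units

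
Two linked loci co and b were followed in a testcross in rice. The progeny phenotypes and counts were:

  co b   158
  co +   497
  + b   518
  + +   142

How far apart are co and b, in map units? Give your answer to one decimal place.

22.8 map units

The two most frequent classes, + b (518) and co + (497), are the parental types, so the F1 was + b / co +.
The recombinant classes are + + and co b: 142 + 158 = 300.
Recombination frequency = 300/1315 = 0.2281 ≈ 22.8%, i.e. 22.8 map units.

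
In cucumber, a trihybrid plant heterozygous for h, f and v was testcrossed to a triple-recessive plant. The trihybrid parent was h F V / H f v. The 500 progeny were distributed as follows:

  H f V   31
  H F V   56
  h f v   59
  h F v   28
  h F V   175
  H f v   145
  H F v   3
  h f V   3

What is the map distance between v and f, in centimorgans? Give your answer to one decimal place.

The two rarest classes, h f V and H F v, are the double crossovers. Comparing them with the parentals, only the f allele has switched, so f is the middle locus and the order is v – f – h.
Crossovers in the v–f interval produce the single-crossover classes h F v and H f V (28 + 31 = 59) plus the double crossovers (6).
RF(v–f) = (59 + 6) / 500 = 65/500 = 0.1300 → 13.0 centimorgans.

13.0 centimorgans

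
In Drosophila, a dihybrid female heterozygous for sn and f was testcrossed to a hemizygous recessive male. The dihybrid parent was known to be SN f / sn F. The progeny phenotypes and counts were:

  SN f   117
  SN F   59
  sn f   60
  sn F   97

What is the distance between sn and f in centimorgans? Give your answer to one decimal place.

The recombinant classes are SN F and sn f: 59 + 60 = 119.
Recombination frequency = 119/333 = 0.3574 ≈ 35.7%, i.e. 35.7 centimorgans.

35.7 centimorgans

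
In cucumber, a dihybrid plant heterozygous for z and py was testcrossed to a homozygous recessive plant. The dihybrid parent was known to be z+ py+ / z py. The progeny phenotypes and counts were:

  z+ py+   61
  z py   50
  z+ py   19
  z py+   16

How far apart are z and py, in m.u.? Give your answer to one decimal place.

The recombinant classes are z+ py and z py+: 19 + 16 = 35.
Recombination frequency = 35/146 = 0.2397 ≈ 24.0%, i.e. 24.0 m.u.

24.0 m.u.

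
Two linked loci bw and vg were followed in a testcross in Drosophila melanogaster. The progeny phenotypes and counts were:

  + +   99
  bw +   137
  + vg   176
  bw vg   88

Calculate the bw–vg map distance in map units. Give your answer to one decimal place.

The two most frequent classes, + vg (176) and bw + (137), are the parental types, so the F1 was + vg / bw +.
The recombinant classes are + + and bw vg: 99 + 88 = 187.
Recombination frequency = 187/500 = 0.3740 ≈ 37.4%, i.e. 37.4 map units.

37.4 map units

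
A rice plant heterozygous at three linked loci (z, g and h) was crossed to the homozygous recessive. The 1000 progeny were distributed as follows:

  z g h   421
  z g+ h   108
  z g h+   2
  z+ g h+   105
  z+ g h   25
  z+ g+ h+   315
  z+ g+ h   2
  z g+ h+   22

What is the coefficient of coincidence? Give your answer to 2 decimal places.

0.36

The two most frequent reciprocal classes, z g h and z+ g+ h+, are the parental types, so the F1 was z g h / z+ g+ h+.
The two rarest classes, z g h+ and z+ g+ h, are the double crossovers. Comparing them with the parentals, only the h allele has switched, so h is the middle locus and the order is g – h – z.
g–h: (213 + 4)/1000 = 0.2170; h–z: (47 + 4)/1000 = 0.0510.
Expected DCO frequency = 0.2170 × 0.0510 ≈ 0.01107; observed = 4/1000 ≈ 0.00400.
Coefficient of coincidence = 0.00400/0.01107 ≈ 0.36.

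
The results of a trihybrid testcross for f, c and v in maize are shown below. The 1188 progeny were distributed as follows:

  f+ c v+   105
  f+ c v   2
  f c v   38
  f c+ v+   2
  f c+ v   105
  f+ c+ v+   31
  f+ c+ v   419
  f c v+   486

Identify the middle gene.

The two most frequent reciprocal classes, f+ c+ v and f c v+, are the parental types, so the F1 was f+ c+ v / f c v+.
The two rarest classes, f+ c v and f c+ v+, are the double crossovers. Comparing them with the parentals, only the c allele has switched, so c is the middle locus and the order is v – c – f.

c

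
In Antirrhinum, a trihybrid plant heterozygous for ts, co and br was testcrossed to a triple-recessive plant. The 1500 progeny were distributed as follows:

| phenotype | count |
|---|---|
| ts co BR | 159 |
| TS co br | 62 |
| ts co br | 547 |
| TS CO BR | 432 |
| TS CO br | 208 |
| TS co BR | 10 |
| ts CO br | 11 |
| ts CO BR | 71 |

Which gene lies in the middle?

co

The two most frequent reciprocal classes, ts co br and TS CO BR, are the parental types, so the F1 was ts co br / TS CO BR.
The two rarest classes, ts CO br and TS co BR, are the double crossovers. Comparing them with the parentals, only the co allele has switched, so co is the middle locus and the order is ts – co – br.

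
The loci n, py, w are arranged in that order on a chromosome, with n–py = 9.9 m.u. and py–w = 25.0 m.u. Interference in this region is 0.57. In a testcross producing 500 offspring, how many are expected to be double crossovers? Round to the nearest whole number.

Map distances give recombination frequencies of 0.099 and 0.250 for the two intervals.
With interference 0.57 (so coincidence = 0.43), expected double-crossover frequency = 0.099 × 0.250 × 0.43 = 0.01064.
Expected number = 0.01064 × 500 = 5.32 ≈ 5.

5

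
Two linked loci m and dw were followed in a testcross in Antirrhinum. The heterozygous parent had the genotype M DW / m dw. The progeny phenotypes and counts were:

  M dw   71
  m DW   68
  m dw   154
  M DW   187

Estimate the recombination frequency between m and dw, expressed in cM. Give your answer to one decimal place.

29.0 cM

The recombinant classes are M dw and m DW: 71 + 68 = 139.
Recombination frequency = 139/480 = 0.2896 ≈ 29.0%, i.e. 29.0 cM.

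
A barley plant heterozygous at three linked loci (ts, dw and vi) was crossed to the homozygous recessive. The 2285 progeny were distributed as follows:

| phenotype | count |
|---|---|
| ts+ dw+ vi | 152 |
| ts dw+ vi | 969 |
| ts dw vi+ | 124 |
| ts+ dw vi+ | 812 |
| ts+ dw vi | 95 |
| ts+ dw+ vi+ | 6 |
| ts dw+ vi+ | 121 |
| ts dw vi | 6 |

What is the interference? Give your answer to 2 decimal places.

0.58

The two most frequent reciprocal classes, ts dw+ vi and ts+ dw vi+, are the parental types, so the F1 was ts dw+ vi / ts+ dw vi+.
The two rarest classes, ts dw vi and ts+ dw+ vi+, are the double crossovers. Comparing them with the parentals, only the dw allele has switched, so dw is the middle locus and the order is vi – dw – ts.
vi–dw: (216 + 12)/2285 = 0.0998; dw–ts: (276 + 12)/2285 = 0.1260.
Expected DCO frequency = 0.0998 × 0.1260 ≈ 0.01257; observed = 12/2285 ≈ 0.00525.
Coefficient of coincidence = 0.00525/0.01257 ≈ 0.42; interference = 1 − 0.42 = 0.58.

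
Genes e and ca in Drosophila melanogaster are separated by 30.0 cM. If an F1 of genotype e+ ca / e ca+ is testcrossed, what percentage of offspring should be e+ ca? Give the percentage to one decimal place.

A map distance of 30.0 cM corresponds to a recombination frequency of 0.300.
The F1 is e+ ca / e ca+, so e+ ca is a parental gamete class with expected frequency (1 − r)/2 = 0.700/2 = 0.3500.
That is 0.3500 = 35.0% of the progeny.

35.0%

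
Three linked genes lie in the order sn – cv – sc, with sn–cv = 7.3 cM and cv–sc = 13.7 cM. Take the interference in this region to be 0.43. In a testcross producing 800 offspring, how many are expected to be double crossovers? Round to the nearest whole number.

Map distances give recombination frequencies of 0.073 and 0.137 for the two intervals.
With interference 0.43 (so coincidence = 0.57), expected double-crossover frequency = 0.073 × 0.137 × 0.57 = 0.00570.
Expected number = 0.00570 × 800 = 4.56 ≈ 5.

5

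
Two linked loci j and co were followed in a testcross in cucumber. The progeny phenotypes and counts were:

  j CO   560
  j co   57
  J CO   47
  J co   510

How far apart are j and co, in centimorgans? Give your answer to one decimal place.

The two most frequent classes, J co (510) and j CO (560), are the parental types, so the F1 was J co / j CO.
The recombinant classes are J CO and j co: 47 + 57 = 104.
Recombination frequency = 104/1174 = 0.0886 ≈ 8.9%, i.e. 8.9 centimorgans.

8.9 centimorgans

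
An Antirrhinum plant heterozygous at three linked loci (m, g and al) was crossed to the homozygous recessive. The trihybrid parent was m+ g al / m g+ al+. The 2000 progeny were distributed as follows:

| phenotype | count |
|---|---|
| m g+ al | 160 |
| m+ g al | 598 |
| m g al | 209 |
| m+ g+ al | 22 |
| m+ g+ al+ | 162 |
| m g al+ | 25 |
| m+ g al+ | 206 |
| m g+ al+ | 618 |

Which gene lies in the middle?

The two rarest classes, m+ g+ al and m g al+, are the double crossovers. Comparing them with the parentals, only the g allele has switched, so g is the middle locus and the order is al – g – m.

g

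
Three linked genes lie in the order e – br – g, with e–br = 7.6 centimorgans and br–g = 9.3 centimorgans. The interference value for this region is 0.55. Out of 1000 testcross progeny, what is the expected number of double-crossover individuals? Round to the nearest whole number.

3

Map distances give recombination frequencies of 0.076 and 0.093 for the two intervals.
With interference 0.55 (so coincidence = 0.45), expected double-crossover frequency = 0.076 × 0.093 × 0.45 = 0.00318.
Expected number = 0.00318 × 1000 = 3.18 ≈ 3.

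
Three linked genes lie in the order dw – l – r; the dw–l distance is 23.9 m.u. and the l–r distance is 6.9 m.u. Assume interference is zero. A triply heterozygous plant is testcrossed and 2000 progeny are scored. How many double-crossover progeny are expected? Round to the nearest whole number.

Map distances give recombination frequencies of 0.239 and 0.069 for the two intervals.
With no interference, expected double-crossover frequency = 0.239 × 0.069 = 0.01649.
Expected number = 0.01649 × 2000 = 32.98 ≈ 33.

33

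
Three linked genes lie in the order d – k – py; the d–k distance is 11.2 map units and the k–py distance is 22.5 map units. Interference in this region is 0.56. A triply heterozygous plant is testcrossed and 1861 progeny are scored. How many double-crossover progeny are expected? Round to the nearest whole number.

21

Map distances give recombination frequencies of 0.112 and 0.225 for the two intervals.
With interference 0.56 (so coincidence = 0.44), expected double-crossover frequency = 0.112 × 0.225 × 0.44 = 0.01109.
Expected number = 0.01109 × 1861 = 20.63 ≈ 21.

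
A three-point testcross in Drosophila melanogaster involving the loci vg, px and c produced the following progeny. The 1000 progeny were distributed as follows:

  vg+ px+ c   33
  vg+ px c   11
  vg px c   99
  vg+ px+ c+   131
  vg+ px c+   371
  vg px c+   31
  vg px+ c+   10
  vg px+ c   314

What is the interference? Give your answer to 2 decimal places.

The two most frequent reciprocal classes, vg+ px c+ and vg px+ c, are the parental types, so the F1 was vg+ px c+ / vg px+ c.
The two rarest classes, vg+ px c and vg px+ c+, are the double crossovers. Comparing them with the parentals, only the c allele has switched, so c is the middle locus and the order is vg – c – px.
vg–c: (64 + 21)/1000 = 0.0850; c–px: (230 + 21)/1000 = 0.2510.
Expected DCO frequency = 0.0850 × 0.2510 ≈ 0.02134; observed = 21/1000 ≈ 0.02100.
Coefficient of coincidence = 0.02100/0.02134 ≈ 0.98; interference = 1 − 0.98 = 0.02.

0.02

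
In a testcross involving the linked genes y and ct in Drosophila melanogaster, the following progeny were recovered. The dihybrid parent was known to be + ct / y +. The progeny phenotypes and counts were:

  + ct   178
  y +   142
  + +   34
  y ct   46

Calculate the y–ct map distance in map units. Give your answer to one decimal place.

The recombinant classes are + + and y ct: 34 + 46 = 80.
Recombination frequency = 80/400 = 0.2000 ≈ 20.0%, i.e. 20.0 map units.

20.0 map units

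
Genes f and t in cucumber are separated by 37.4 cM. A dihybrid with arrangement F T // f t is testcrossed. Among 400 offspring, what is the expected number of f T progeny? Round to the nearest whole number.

A map distance of 37.4 cM corresponds to a recombination frequency of 0.374.
The F1 is F T / f t, so f T is a recombinant gamete class with expected frequency r/2 = 0.374/2 = 0.1870.
Expected number = 0.1870 × 400 = 74.80 ≈ 75.

75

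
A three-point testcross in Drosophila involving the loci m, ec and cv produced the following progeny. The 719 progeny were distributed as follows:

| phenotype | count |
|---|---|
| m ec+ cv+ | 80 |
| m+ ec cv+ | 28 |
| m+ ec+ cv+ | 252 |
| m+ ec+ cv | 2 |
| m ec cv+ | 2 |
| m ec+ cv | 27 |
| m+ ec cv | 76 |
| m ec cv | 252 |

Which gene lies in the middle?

cv

The two most frequent reciprocal classes, m ec cv and m+ ec+ cv+, are the parental types, so the F1 was m ec cv / m+ ec+ cv+.
The two rarest classes, m ec cv+ and m+ ec+ cv, are the double crossovers. Comparing them with the parentals, only the cv allele has switched, so cv is the middle locus and the order is ec – cv – m.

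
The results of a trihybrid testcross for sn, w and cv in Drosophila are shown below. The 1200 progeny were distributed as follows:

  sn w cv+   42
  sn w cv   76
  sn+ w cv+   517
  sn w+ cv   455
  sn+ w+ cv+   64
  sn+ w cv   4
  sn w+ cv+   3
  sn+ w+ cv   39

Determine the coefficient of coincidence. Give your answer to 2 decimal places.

The two most frequent reciprocal classes, sn w+ cv and sn+ w cv+, are the parental types, so the F1 was sn w+ cv / sn+ w cv+.
The two rarest classes, sn w+ cv+ and sn+ w cv, are the double crossovers. Comparing them with the parentals, only the cv allele has switched, so cv is the middle locus and the order is w – cv – sn.
w–cv: (140 + 7)/1200 = 0.1225; cv–sn: (81 + 7)/1200 = 0.0733.
Expected DCO frequency = 0.1225 × 0.0733 ≈ 0.00898; observed = 7/1200 ≈ 0.00583.
Coefficient of coincidence = 0.00583/0.00898 ≈ 0.65.

0.65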